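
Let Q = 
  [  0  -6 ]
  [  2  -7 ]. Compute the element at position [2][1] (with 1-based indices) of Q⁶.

-6734

Characteristic polynomial: s^2 + 7s + 12 = (s + 3)(s + 4), so the eigenvalues are -4, -3.
s=-4: eigenvector (-3, -2).
s=-3: eigenvector (2, 1).
P = [[-3, 2], [-2, 1]], D = diag(-4, -3), P⁻¹ = [[1, -2], [2, -3]].
Q⁶ = P·diag(4096, 729)·P⁻¹ = [[-9372, 20202], [-6734, 14197]].
The requested entry is -6734.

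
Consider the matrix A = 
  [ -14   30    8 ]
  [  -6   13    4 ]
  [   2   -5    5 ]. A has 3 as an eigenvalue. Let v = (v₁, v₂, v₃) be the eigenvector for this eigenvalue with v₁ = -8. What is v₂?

A − 3I = [[-17, 30, 8], [-6, 10, 4], [2, -5, 2]].
Solving (A − 3I)v = 0 gives the eigenspace spanned by (-8, -4, -2).
With v₁ = -8, v = (-8, -4, -2), so v₂ = -4.

-4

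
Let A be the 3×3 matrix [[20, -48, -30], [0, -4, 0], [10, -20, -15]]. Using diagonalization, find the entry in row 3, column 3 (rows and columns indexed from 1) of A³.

-375

Characteristic polynomial: μ^3 - μ^2 - 20μ = μ(μ - 5)(μ + 4), so the eigenvalues are -4, 0, 5.
μ=5: eigenvector (2, 0, 1).
μ=-4: eigenvector (2, 1, 0).
μ=0: eigenvector (3, 0, 2).
P = [[2, 2, 3], [0, 1, 0], [1, 0, 2]], D = diag(5, -4, 0), P⁻¹ = [[2, -4, -3], [0, 1, 0], [-1, 2, 2]].
A³ = P·diag(125, -64, 0)·P⁻¹ = [[500, -1128, -750], [0, -64, 0], [250, -500, -375]].
The requested entry is -375.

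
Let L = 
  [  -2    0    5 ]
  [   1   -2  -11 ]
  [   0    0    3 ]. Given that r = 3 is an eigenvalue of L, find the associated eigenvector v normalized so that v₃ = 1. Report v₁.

1

L − 3I = [[-5, 0, 5], [1, -5, -11], [0, 0, 0]].
Solving (L − 3I)v = 0 gives the eigenspace spanned by (1, -2, 1).
With v₃ = 1, v = (1, -2, 1), so v₁ = 1.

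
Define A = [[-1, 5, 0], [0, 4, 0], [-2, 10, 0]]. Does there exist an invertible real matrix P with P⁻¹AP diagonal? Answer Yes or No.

Yes

Characteristic polynomial: p(r) = r^3 - 3r^2 - 4r = r(r - 4)(r + 1).
All 3 eigenvalues are distinct, so A is diagonalizable.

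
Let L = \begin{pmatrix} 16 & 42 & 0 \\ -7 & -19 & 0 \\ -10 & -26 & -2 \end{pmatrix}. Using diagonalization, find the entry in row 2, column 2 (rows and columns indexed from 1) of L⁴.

Characteristic polynomial: μ^3 + 5μ^2 - 4μ - 20 = (μ - 2)(μ + 2)(μ + 5), so the eigenvalues are -5, -2, 2.
μ=2: eigenvector (3, -1, -1).
μ=-2: eigenvector (0, 0, 1).
μ=-5: eigenvector (-2, 1, 2).
P = [[3, 0, -2], [-1, 0, 1], [-1, 1, 2]], D = diag(2, -2, -5), P⁻¹ = [[1, 2, 0], [-1, -4, 1], [1, 3, 0]].
L⁴ = P·diag(16, 16, 625)·P⁻¹ = [[-1202, -3654, 0], [609, 1843, 0], [1218, 3654, 16]].
The requested entry is 1843.

1843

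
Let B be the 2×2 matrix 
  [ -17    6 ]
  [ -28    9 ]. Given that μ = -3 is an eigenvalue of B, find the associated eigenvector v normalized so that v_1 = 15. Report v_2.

B + 3I = [[-14, 6], [-28, 12]].
Solving (B + 3I)v = 0 gives the eigenspace spanned by (15, 35).
With v_1 = 15, v = (15, 35), so v_2 = 35.

35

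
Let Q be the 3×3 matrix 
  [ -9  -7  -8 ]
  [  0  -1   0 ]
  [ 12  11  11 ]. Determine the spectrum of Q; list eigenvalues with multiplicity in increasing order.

Characteristic polynomial: p(s) = s^3 - s^2 - 5s - 3 = (s - 3)(s + 1)^2.
Roots (with multiplicity): -1, -1, 3.

-1, -1, 3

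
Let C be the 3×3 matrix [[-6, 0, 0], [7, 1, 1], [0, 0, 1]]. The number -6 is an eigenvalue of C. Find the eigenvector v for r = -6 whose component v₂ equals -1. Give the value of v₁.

C + 6I = [[0, 0, 0], [7, 7, 1], [0, 0, 7]].
Solving (C + 6I)v = 0 gives the eigenspace spanned by (1, -1, 0).
With v₂ = -1, v = (1, -1, 0), so v₁ = 1.

1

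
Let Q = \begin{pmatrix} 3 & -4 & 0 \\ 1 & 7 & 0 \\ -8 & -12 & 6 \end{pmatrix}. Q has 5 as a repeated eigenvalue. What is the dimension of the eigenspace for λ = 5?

Q − 5I = [[-2, -4, 0], [1, 2, 0], [-8, -12, 1]].
This matrix has rank 2, so its null space has dimension 3 − 2 = 1.

1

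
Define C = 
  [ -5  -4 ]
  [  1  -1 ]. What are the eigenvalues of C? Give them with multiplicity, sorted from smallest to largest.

-3, -3

Characteristic polynomial: p(μ) = μ^2 + 6μ + 9 = (μ + 3)^2.
Roots (with multiplicity): -3, -3.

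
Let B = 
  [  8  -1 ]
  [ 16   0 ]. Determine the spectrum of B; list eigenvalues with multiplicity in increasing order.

Characteristic polynomial: p(t) = t^2 - 8t + 16 = (t - 4)^2.
Roots (with multiplicity): 4, 4.

4, 4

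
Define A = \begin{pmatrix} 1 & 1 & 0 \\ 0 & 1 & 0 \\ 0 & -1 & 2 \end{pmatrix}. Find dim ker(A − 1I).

A − 1I = [[0, 1, 0], [0, 0, 0], [0, -1, 1]].
This matrix has rank 2, so its null space has dimension 3 − 2 = 1.

1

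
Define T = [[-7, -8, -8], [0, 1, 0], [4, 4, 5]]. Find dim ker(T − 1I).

T − 1I = [[-8, -8, -8], [0, 0, 0], [4, 4, 4]].
This matrix has rank 1, so its null space has dimension 3 − 1 = 2.

2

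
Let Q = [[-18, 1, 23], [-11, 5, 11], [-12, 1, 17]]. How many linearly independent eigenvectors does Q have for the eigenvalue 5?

1

Q − 5I = [[-23, 1, 23], [-11, 0, 11], [-12, 1, 12]].
This matrix has rank 2, so its null space has dimension 3 − 2 = 1.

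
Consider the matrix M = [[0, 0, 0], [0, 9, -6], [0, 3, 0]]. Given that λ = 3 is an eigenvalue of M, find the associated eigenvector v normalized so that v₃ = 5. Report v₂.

M − 3I = [[-3, 0, 0], [0, 6, -6], [0, 3, -3]].
Solving (M − 3I)v = 0 gives the eigenspace spanned by (0, 5, 5).
With v₃ = 5, v = (0, 5, 5), so v₂ = 5.

5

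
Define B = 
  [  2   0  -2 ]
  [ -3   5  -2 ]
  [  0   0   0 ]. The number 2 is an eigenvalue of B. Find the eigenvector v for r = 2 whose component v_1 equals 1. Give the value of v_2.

B − 2I = [[0, 0, -2], [-3, 3, -2], [0, 0, -2]].
Solving (B − 2I)v = 0 gives the eigenspace spanned by (1, 1, 0).
With v_1 = 1, v = (1, 1, 0), so v_2 = 1.

1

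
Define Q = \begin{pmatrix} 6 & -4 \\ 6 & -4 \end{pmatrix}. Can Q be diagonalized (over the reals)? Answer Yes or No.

Characteristic polynomial: p(r) = r^2 - 2r = r(r - 2).
All 2 eigenvalues are distinct, so Q is diagonalizable.

Yes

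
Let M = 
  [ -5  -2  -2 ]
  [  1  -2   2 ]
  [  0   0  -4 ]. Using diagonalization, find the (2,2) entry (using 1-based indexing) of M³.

Characteristic polynomial: t^3 + 11t^2 + 40t + 48 = (t + 3)(t + 4)^2, so the eigenvalues are -4, -4, -3.
t=-3: eigenvector (-1, 1, 0).
t=-4: eigenvector (-2, 1, 0).
t=-4: eigenvector (0, -1, 1).
P = [[-1, -2, 0], [1, 1, -1], [0, 0, 1]], D = diag(-3, -4, -4), P⁻¹ = [[1, 2, 2], [-1, -1, -1], [0, 0, 1]].
M³ = P·diag(-27, -64, -64)·P⁻¹ = [[-101, -74, -74], [37, 10, 74], [0, 0, -64]].
The requested entry is 10.

10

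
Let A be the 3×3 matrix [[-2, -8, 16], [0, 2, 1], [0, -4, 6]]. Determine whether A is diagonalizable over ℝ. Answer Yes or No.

No

Characteristic polynomial: p(μ) = μ^3 - 6μ^2 + 32 = (μ - 4)^2(μ + 2).
μ = 4 has algebraic multiplicity 2; rank(A − 4I) = 2, so geometric multiplicity = 1.
Geometric multiplicity < algebraic multiplicity, so A is not diagonalizable.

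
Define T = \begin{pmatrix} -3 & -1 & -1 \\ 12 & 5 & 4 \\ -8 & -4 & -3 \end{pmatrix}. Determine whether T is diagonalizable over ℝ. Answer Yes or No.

No

Characteristic polynomial: p(λ) = λ^3 + λ^2 - λ - 1 = (λ - 1)(λ + 1)^2.
λ = -1 has algebraic multiplicity 2; rank(T + 1I) = 2, so geometric multiplicity = 1.
Geometric multiplicity < algebraic multiplicity, so T is not diagonalizable.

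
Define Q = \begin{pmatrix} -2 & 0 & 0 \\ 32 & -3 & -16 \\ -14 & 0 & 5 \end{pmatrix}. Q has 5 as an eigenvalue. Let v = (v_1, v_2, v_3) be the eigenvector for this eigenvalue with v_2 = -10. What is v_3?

5

Q − 5I = [[-7, 0, 0], [32, -8, -16], [-14, 0, 0]].
Solving (Q − 5I)v = 0 gives the eigenspace spanned by (0, -10, 5).
With v_2 = -10, v = (0, -10, 5), so v_3 = 5.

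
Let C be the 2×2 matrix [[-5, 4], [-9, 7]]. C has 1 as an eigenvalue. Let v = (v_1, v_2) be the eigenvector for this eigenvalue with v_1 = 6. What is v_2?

C − 1I = [[-6, 4], [-9, 6]].
Solving (C − 1I)v = 0 gives the eigenspace spanned by (6, 9).
With v_1 = 6, v = (6, 9), so v_2 = 9.

9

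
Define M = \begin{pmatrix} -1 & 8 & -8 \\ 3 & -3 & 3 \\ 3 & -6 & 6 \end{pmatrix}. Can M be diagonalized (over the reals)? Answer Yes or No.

Characteristic polynomial: p(μ) = μ^3 - 2μ^2 - 3μ = μ(μ - 3)(μ + 1).
All 3 eigenvalues are distinct, so M is diagonalizable.

Yes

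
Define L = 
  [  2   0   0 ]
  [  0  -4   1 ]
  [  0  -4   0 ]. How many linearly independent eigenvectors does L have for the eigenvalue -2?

L + 2I = [[4, 0, 0], [0, -2, 1], [0, -4, 2]].
This matrix has rank 2, so its null space has dimension 3 − 2 = 1.

1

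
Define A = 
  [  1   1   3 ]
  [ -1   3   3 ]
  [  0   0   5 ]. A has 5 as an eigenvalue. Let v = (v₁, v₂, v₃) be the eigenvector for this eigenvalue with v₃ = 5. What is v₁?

A − 5I = [[-4, 1, 3], [-1, -2, 3], [0, 0, 0]].
Solving (A − 5I)v = 0 gives the eigenspace spanned by (5, 5, 5).
With v₃ = 5, v = (5, 5, 5), so v₁ = 5.

5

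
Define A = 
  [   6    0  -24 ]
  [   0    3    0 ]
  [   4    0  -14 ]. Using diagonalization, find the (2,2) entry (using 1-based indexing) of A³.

27

Characteristic polynomial: t^3 + 5t^2 - 12t - 36 = (t - 3)(t + 2)(t + 6), so the eigenvalues are -6, -2, 3.
t=-2: eigenvector (3, 0, 1).
t=3: eigenvector (0, 1, 0).
t=-6: eigenvector (2, 0, 1).
P = [[3, 0, 2], [0, 1, 0], [1, 0, 1]], D = diag(-2, 3, -6), P⁻¹ = [[1, 0, -2], [0, 1, 0], [-1, 0, 3]].
A³ = P·diag(-8, 27, -216)·P⁻¹ = [[408, 0, -1248], [0, 27, 0], [208, 0, -632]].
The requested entry is 27.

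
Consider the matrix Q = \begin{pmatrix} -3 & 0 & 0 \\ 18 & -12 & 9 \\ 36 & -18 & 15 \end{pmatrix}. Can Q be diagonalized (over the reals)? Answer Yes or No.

Characteristic polynomial: p(t) = t^3 - 27t - 54 = (t - 6)(t + 3)^2.
t = -3 has algebraic multiplicity 2; rank(Q + 3I) = 1, so geometric multiplicity = 2.
Every eigenvalue has geometric = algebraic multiplicity, so Q is diagonalizable.

Yes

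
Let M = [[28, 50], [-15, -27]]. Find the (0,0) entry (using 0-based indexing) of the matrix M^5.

Characteristic polynomial: s^2 - s - 6 = (s - 3)(s + 2), so the eigenvalues are -2, 3.
s=-2: eigenvector (-5, 3).
s=3: eigenvector (-2, 1).
P = [[-5, -2], [3, 1]], D = diag(-2, 3), P⁻¹ = [[1, 2], [-3, -5]].
M⁵ = P·diag(-32, 243)·P⁻¹ = [[1618, 2750], [-825, -1407]].
The requested entry is 1618.

1618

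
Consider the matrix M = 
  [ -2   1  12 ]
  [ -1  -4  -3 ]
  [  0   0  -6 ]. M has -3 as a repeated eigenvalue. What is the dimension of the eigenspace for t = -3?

1

M + 3I = [[1, 1, 12], [-1, -1, -3], [0, 0, -3]].
This matrix has rank 2, so its null space has dimension 3 − 2 = 1.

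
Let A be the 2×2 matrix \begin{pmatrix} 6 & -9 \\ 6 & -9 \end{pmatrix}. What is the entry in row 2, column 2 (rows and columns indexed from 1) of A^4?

243

Characteristic polynomial: λ^2 + 3λ = λ(λ + 3), so the eigenvalues are -3, 0.
λ=-3: eigenvector (1, 1).
λ=0: eigenvector (-3, -2).
P = [[1, -3], [1, -2]], D = diag(-3, 0), P⁻¹ = [[-2, 3], [-1, 1]].
A⁴ = P·diag(81, 0)·P⁻¹ = [[-162, 243], [-162, 243]].
The requested entry is 243.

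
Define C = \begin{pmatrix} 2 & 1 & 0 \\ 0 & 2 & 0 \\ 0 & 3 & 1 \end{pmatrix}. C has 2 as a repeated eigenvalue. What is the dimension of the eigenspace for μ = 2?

1

C − 2I = [[0, 1, 0], [0, 0, 0], [0, 3, -1]].
This matrix has rank 2, so its null space has dimension 3 − 2 = 1.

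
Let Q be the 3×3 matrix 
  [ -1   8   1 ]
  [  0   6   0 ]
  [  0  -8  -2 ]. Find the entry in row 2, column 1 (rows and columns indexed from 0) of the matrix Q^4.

-1280

Characteristic polynomial: t^3 - 3t^2 - 16t - 12 = (t - 6)(t + 1)(t + 2), so the eigenvalues are -2, -1, 6.
t=-1: eigenvector (1, 0, 0).
t=6: eigenvector (1, 1, -1).
t=-2: eigenvector (-1, 0, 1).
P = [[1, 1, -1], [0, 1, 0], [0, -1, 1]], D = diag(-1, 6, -2), P⁻¹ = [[1, 0, 1], [0, 1, 0], [0, 1, 1]].
Q⁴ = P·diag(1, 1296, 16)·P⁻¹ = [[1, 1280, -15], [0, 1296, 0], [0, -1280, 16]].
The requested entry is -1280.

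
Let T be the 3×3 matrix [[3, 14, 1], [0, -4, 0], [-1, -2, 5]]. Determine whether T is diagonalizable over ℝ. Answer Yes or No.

No

Characteristic polynomial: p(r) = r^3 - 4r^2 - 16r + 64 = (r - 4)^2(r + 4).
r = 4 has algebraic multiplicity 2; rank(T − 4I) = 2, so geometric multiplicity = 1.
Geometric multiplicity < algebraic multiplicity, so T is not diagonalizable.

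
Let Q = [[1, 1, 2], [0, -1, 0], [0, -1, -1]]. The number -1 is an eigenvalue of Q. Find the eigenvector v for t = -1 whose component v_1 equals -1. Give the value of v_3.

Q + 1I = [[2, 1, 2], [0, 0, 0], [0, -1, 0]].
Solving (Q + 1I)v = 0 gives the eigenspace spanned by (-1, 0, 1).
With v_1 = -1, v = (-1, 0, 1), so v_3 = 1.

1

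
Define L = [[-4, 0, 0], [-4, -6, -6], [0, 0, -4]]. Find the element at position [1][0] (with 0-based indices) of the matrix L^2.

40

Characteristic polynomial: λ^3 + 14λ^2 + 64λ + 96 = (λ + 4)^2(λ + 6), so the eigenvalues are -6, -4, -4.
λ=-4: eigenvector (1, -2, 0).
λ=-6: eigenvector (0, 1, 0).
λ=-4: eigenvector (-1, -1, 1).
P = [[1, 0, -1], [-2, 1, -1], [0, 0, 1]], D = diag(-4, -6, -4), P⁻¹ = [[1, 0, 1], [2, 1, 3], [0, 0, 1]].
L² = P·diag(16, 36, 16)·P⁻¹ = [[16, 0, 0], [40, 36, 60], [0, 0, 16]].
The requested entry is 40.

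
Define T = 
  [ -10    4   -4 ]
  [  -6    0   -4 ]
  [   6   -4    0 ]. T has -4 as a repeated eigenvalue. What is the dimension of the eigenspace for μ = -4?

2

T + 4I = [[-6, 4, -4], [-6, 4, -4], [6, -4, 4]].
This matrix has rank 1, so its null space has dimension 3 − 1 = 2.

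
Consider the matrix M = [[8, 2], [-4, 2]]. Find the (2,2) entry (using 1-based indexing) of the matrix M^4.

-784

Characteristic polynomial: t^2 - 10t + 24 = (t - 6)(t - 4), so the eigenvalues are 4, 6.
t=6: eigenvector (1, -1).
t=4: eigenvector (-1, 2).
P = [[1, -1], [-1, 2]], D = diag(6, 4), P⁻¹ = [[2, 1], [1, 1]].
M⁴ = P·diag(1296, 256)·P⁻¹ = [[2336, 1040], [-2080, -784]].
The requested entry is -784.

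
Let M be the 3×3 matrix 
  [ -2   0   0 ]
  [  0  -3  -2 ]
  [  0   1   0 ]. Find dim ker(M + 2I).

2

M + 2I = [[0, 0, 0], [0, -1, -2], [0, 1, 2]].
This matrix has rank 1, so its null space has dimension 3 − 1 = 2.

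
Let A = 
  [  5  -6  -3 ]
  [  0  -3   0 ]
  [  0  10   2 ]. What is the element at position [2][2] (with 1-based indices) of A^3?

-27

Characteristic polynomial: r^3 - 4r^2 - 11r + 30 = (r - 5)(r - 2)(r + 3), so the eigenvalues are -3, 2, 5.
r=2: eigenvector (1, 0, 1).
r=-3: eigenvector (0, 1, -2).
r=5: eigenvector (-1, 0, 0).
P = [[1, 0, -1], [0, 1, 0], [1, -2, 0]], D = diag(2, -3, 5), P⁻¹ = [[0, 2, 1], [0, 1, 0], [-1, 2, 1]].
A³ = P·diag(8, -27, 125)·P⁻¹ = [[125, -234, -117], [0, -27, 0], [0, 70, 8]].
The requested entry is -27.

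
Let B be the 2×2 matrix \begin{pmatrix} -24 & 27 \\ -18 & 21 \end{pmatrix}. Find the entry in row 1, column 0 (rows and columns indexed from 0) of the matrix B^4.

Characteristic polynomial: t^2 + 3t - 18 = (t - 3)(t + 6), so the eigenvalues are -6, 3.
t=3: eigenvector (1, 1).
t=-6: eigenvector (3, 2).
P = [[1, 3], [1, 2]], D = diag(3, -6), P⁻¹ = [[-2, 3], [1, -1]].
B⁴ = P·diag(81, 1296)·P⁻¹ = [[3726, -3645], [2430, -2349]].
The requested entry is 2430.

2430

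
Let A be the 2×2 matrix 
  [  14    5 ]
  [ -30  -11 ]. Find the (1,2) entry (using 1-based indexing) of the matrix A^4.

Characteristic polynomial: r^2 - 3r - 4 = (r - 4)(r + 1), so the eigenvalues are -1, 4.
r=4: eigenvector (1, -2).
r=-1: eigenvector (1, -3).
P = [[1, 1], [-2, -3]], D = diag(4, -1), P⁻¹ = [[3, 1], [-2, -1]].
A⁴ = P·diag(256, 1)·P⁻¹ = [[766, 255], [-1530, -509]].
The requested entry is 255.

255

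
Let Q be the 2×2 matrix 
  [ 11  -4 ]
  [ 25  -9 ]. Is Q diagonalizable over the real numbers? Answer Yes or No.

No

Characteristic polynomial: p(s) = s^2 - 2s + 1 = (s - 1)^2.
s = 1 has algebraic multiplicity 2; rank(Q − 1I) = 1, so geometric multiplicity = 1.
Geometric multiplicity < algebraic multiplicity, so Q is not diagonalizable.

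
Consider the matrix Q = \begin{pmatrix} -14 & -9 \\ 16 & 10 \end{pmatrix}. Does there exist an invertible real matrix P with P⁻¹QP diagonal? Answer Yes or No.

No

Characteristic polynomial: p(r) = r^2 + 4r + 4 = (r + 2)^2.
r = -2 has algebraic multiplicity 2; rank(Q + 2I) = 1, so geometric multiplicity = 1.
Geometric multiplicity < algebraic multiplicity, so Q is not diagonalizable.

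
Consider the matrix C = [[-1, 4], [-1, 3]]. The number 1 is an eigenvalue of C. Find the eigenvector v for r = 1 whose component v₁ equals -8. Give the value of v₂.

C − 1I = [[-2, 4], [-1, 2]].
Solving (C − 1I)v = 0 gives the eigenspace spanned by (-8, -4).
With v₁ = -8, v = (-8, -4), so v₂ = -4.

-4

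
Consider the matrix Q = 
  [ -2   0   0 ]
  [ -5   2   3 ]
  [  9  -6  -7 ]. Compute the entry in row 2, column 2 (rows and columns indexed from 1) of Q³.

Characteristic polynomial: t^3 + 7t^2 + 14t + 8 = (t + 1)(t + 2)(t + 4), so the eigenvalues are -4, -2, -1.
t=-4: eigenvector (0, -1, 2).
t=-1: eigenvector (0, 1, -1).
t=-2: eigenvector (1, -1, 3).
P = [[0, 0, 1], [-1, 1, -1], [2, -1, 3]], D = diag(-4, -1, -2), P⁻¹ = [[-2, 1, 1], [-1, 2, 1], [1, 0, 0]].
Q³ = P·diag(-64, -1, -8)·P⁻¹ = [[-8, 0, 0], [-119, 62, 63], [231, -126, -127]].
The requested entry is 62.

62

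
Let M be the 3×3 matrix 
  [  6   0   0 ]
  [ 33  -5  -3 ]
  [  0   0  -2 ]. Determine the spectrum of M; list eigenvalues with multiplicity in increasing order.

-5, -2, 6

Characteristic polynomial: p(s) = s^3 + s^2 - 32s - 60 = (s - 6)(s + 2)(s + 5).
Roots (with multiplicity): -5, -2, 6.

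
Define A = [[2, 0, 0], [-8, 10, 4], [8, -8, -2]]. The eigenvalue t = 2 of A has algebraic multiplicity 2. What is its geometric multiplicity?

2

A − 2I = [[0, 0, 0], [-8, 8, 4], [8, -8, -4]].
This matrix has rank 1, so its null space has dimension 3 − 1 = 2.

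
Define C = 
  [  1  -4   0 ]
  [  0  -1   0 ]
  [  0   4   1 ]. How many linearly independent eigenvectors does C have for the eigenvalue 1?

2

C − 1I = [[0, -4, 0], [0, -2, 0], [0, 4, 0]].
This matrix has rank 1, so its null space has dimension 3 − 1 = 2.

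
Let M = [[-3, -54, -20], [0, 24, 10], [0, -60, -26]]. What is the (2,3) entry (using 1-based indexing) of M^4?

-1040

Characteristic polynomial: μ^3 + 5μ^2 - 18μ - 72 = (μ - 4)(μ + 3)(μ + 6), so the eigenvalues are -6, -3, 4.
μ=-6: eigenvector (2, -1, 3).
μ=4: eigenvector (-2, 1, -2).
μ=-3: eigenvector (1, 0, 0).
P = [[2, -2, 1], [-1, 1, 0], [3, -2, 0]], D = diag(-6, 4, -3), P⁻¹ = [[0, 2, 1], [0, 3, 1], [1, 2, 0]].
M⁴ = P·diag(1296, 256, 81)·P⁻¹ = [[81, 3810, 2080], [0, -1824, -1040], [0, 6240, 3376]].
The requested entry is -1040.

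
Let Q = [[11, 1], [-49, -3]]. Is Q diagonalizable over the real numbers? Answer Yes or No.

No

Characteristic polynomial: p(t) = t^2 - 8t + 16 = (t - 4)^2.
t = 4 has algebraic multiplicity 2; rank(Q − 4I) = 1, so geometric multiplicity = 1.
Geometric multiplicity < algebraic multiplicity, so Q is not diagonalizable.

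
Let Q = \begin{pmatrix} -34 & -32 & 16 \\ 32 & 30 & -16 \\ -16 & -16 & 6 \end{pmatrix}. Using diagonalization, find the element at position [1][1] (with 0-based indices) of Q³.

888

Characteristic polynomial: λ^3 - 2λ^2 - 20λ - 24 = (λ - 6)(λ + 2)^2, so the eigenvalues are -2, -2, 6.
λ=-2: eigenvector (1, -1, 0).
λ=-2: eigenvector (-1, 2, 2).
λ=6: eigenvector (2, -2, 1).
P = [[1, -1, 2], [-1, 2, -2], [0, 2, 1]], D = diag(-2, -2, 6), P⁻¹ = [[6, 5, -2], [1, 1, 0], [-2, -2, 1]].
Q³ = P·diag(-8, -8, 216)·P⁻¹ = [[-904, -896, 448], [896, 888, -448], [-448, -448, 216]].
The requested entry is 888.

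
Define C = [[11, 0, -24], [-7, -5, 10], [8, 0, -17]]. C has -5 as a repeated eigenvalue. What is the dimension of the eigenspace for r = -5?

C + 5I = [[16, 0, -24], [-7, 0, 10], [8, 0, -12]].
This matrix has rank 2, so its null space has dimension 3 − 2 = 1.

1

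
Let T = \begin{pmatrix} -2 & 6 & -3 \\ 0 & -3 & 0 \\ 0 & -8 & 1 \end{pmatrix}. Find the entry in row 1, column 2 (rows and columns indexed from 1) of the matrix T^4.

-30

Characteristic polynomial: r^3 + 4r^2 + r - 6 = (r - 1)(r + 2)(r + 3), so the eigenvalues are -3, -2, 1.
r=-2: eigenvector (1, 0, 0).
r=-3: eigenvector (0, 1, 2).
r=1: eigenvector (-1, 0, 1).
P = [[1, 0, -1], [0, 1, 0], [0, 2, 1]], D = diag(-2, -3, 1), P⁻¹ = [[1, -2, 1], [0, 1, 0], [0, -2, 1]].
T⁴ = P·diag(16, 81, 1)·P⁻¹ = [[16, -30, 15], [0, 81, 0], [0, 160, 1]].
The requested entry is -30.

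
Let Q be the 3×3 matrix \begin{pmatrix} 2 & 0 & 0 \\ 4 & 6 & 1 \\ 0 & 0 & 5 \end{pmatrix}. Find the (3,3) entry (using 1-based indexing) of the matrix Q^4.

Characteristic polynomial: λ^3 - 13λ^2 + 52λ - 60 = (λ - 6)(λ - 5)(λ - 2), so the eigenvalues are 2, 5, 6.
λ=5: eigenvector (0, -1, 1).
λ=6: eigenvector (0, 1, 0).
λ=2: eigenvector (1, -1, 0).
P = [[0, 0, 1], [-1, 1, -1], [1, 0, 0]], D = diag(5, 6, 2), P⁻¹ = [[0, 0, 1], [1, 1, 1], [1, 0, 0]].
Q⁴ = P·diag(625, 1296, 16)·P⁻¹ = [[16, 0, 0], [1280, 1296, 671], [0, 0, 625]].
The requested entry is 625.

625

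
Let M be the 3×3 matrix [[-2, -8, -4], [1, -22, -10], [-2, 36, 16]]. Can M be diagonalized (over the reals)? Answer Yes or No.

No

Characteristic polynomial: p(s) = s^3 + 8s^2 + 20s + 16 = (s + 2)^2(s + 4).
s = -2 has algebraic multiplicity 2; rank(M + 2I) = 2, so geometric multiplicity = 1.
Geometric multiplicity < algebraic multiplicity, so M is not diagonalizable.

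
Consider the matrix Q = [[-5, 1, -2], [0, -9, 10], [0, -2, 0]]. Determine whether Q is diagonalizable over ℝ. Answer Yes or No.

Characteristic polynomial: p(t) = t^3 + 14t^2 + 65t + 100 = (t + 4)(t + 5)^2.
t = -5 has algebraic multiplicity 2; rank(Q + 5I) = 2, so geometric multiplicity = 1.
Geometric multiplicity < algebraic multiplicity, so Q is not diagonalizable.

No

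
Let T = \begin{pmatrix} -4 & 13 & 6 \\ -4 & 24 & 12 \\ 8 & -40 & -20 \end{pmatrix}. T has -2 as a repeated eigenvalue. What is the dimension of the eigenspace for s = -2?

T + 2I = [[-2, 13, 6], [-4, 26, 12], [8, -40, -18]].
This matrix has rank 2, so its null space has dimension 3 − 2 = 1.

1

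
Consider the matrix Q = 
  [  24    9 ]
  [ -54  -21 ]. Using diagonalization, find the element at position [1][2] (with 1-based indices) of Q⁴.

Characteristic polynomial: t^2 - 3t - 18 = (t - 6)(t + 3), so the eigenvalues are -3, 6.
t=6: eigenvector (1, -2).
t=-3: eigenvector (1, -3).
P = [[1, 1], [-2, -3]], D = diag(6, -3), P⁻¹ = [[3, 1], [-2, -1]].
Q⁴ = P·diag(1296, 81)·P⁻¹ = [[3726, 1215], [-7290, -2349]].
The requested entry is 1215.

1215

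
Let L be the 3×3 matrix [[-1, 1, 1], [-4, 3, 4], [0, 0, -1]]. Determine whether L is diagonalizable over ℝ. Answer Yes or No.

Characteristic polynomial: p(μ) = μ^3 - μ^2 - μ + 1 = (μ - 1)^2(μ + 1).
μ = 1 has algebraic multiplicity 2; rank(L − 1I) = 2, so geometric multiplicity = 1.
Geometric multiplicity < algebraic multiplicity, so L is not diagonalizable.

No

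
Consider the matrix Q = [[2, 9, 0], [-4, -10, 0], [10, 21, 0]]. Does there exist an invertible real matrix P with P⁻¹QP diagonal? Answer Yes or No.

Characteristic polynomial: p(μ) = μ^3 + 8μ^2 + 16μ = μ(μ + 4)^2.
μ = -4 has algebraic multiplicity 2; rank(Q + 4I) = 2, so geometric multiplicity = 1.
Geometric multiplicity < algebraic multiplicity, so Q is not diagonalizable.

No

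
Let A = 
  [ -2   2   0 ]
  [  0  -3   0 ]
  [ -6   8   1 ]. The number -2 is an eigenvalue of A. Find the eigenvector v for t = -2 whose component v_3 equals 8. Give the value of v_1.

4

A + 2I = [[0, 2, 0], [0, -1, 0], [-6, 8, 3]].
Solving (A + 2I)v = 0 gives the eigenspace spanned by (4, 0, 8).
With v_3 = 8, v = (4, 0, 8), so v_1 = 4.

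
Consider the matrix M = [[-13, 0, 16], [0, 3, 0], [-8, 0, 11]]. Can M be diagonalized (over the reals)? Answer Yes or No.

Characteristic polynomial: p(μ) = μ^3 - μ^2 - 21μ + 45 = (μ - 3)^2(μ + 5).
μ = 3 has algebraic multiplicity 2; rank(M − 3I) = 1, so geometric multiplicity = 2.
Every eigenvalue has geometric = algebraic multiplicity, so M is diagonalizable.

Yes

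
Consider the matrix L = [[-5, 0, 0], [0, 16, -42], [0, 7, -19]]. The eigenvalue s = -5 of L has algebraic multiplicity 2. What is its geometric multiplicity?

2

L + 5I = [[0, 0, 0], [0, 21, -42], [0, 7, -14]].
This matrix has rank 1, so its null space has dimension 3 − 1 = 2.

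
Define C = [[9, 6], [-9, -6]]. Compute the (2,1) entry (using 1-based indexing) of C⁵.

-729

Characteristic polynomial: s^2 - 3s = s(s - 3), so the eigenvalues are 0, 3.
s=0: eigenvector (-2, 3).
s=3: eigenvector (1, -1).
P = [[-2, 1], [3, -1]], D = diag(0, 3), P⁻¹ = [[1, 1], [3, 2]].
C⁵ = P·diag(0, 243)·P⁻¹ = [[729, 486], [-729, -486]].
The requested entry is -729.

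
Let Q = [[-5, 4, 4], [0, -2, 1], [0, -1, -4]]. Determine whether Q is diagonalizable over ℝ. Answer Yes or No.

Characteristic polynomial: p(μ) = μ^3 + 11μ^2 + 39μ + 45 = (μ + 3)^2(μ + 5).
μ = -3 has algebraic multiplicity 2; rank(Q + 3I) = 2, so geometric multiplicity = 1.
Geometric multiplicity < algebraic multiplicity, so Q is not diagonalizable.

No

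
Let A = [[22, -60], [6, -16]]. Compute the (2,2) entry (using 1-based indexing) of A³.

-496

Characteristic polynomial: t^2 - 6t + 8 = (t - 4)(t - 2), so the eigenvalues are 2, 4.
t=2: eigenvector (3, 1).
t=4: eigenvector (10, 3).
P = [[3, 10], [1, 3]], D = diag(2, 4), P⁻¹ = [[-3, 10], [1, -3]].
A³ = P·diag(8, 64)·P⁻¹ = [[568, -1680], [168, -496]].
The requested entry is -496.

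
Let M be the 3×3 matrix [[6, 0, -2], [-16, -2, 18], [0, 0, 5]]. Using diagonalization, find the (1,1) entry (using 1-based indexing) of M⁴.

1296

Characteristic polynomial: λ^3 - 9λ^2 + 8λ + 60 = (λ - 6)(λ - 5)(λ + 2), so the eigenvalues are -2, 5, 6.
λ=6: eigenvector (1, -2, 0).
λ=-2: eigenvector (0, 1, 0).
λ=5: eigenvector (2, -2, 1).
P = [[1, 0, 2], [-2, 1, -2], [0, 0, 1]], D = diag(6, -2, 5), P⁻¹ = [[1, 0, -2], [2, 1, -2], [0, 0, 1]].
M⁴ = P·diag(1296, 16, 625)·P⁻¹ = [[1296, 0, -1342], [-2560, 16, 3902], [0, 0, 625]].
The requested entry is 1296.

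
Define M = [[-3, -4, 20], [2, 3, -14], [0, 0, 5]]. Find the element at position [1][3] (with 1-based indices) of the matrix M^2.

Characteristic polynomial: t^3 - 5t^2 - t + 5 = (t - 5)(t - 1)(t + 1), so the eigenvalues are -1, 1, 5.
t=1: eigenvector (1, -1, 0).
t=-1: eigenvector (2, -1, 0).
t=5: eigenvector (4, -3, 1).
P = [[1, 2, 4], [-1, -1, -3], [0, 0, 1]], D = diag(1, -1, 5), P⁻¹ = [[-1, -2, -2], [1, 1, -1], [0, 0, 1]].
M² = P·diag(1, 1, 25)·P⁻¹ = [[1, 0, 96], [0, 1, -72], [0, 0, 25]].
The requested entry is 96.

96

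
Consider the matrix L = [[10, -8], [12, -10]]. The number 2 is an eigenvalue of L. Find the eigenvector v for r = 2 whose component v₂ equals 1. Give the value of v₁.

1

L − 2I = [[8, -8], [12, -12]].
Solving (L − 2I)v = 0 gives the eigenspace spanned by (1, 1).
With v₂ = 1, v = (1, 1), so v₁ = 1.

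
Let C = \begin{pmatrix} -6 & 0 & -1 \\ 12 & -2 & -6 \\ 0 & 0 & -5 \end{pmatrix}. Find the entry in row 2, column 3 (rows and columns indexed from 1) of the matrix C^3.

-78

Characteristic polynomial: s^3 + 13s^2 + 52s + 60 = (s + 2)(s + 5)(s + 6), so the eigenvalues are -6, -5, -2.
s=-6: eigenvector (1, -3, 0).
s=-2: eigenvector (0, 1, 0).
s=-5: eigenvector (-1, 6, 1).
P = [[1, 0, -1], [-3, 1, 6], [0, 0, 1]], D = diag(-6, -2, -5), P⁻¹ = [[1, 0, 1], [3, 1, -3], [0, 0, 1]].
C³ = P·diag(-216, -8, -125)·P⁻¹ = [[-216, 0, -91], [624, -8, -78], [0, 0, -125]].
The requested entry is -78.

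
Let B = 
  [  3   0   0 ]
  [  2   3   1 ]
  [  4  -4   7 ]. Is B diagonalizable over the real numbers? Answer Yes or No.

No

Characteristic polynomial: p(λ) = λ^3 - 13λ^2 + 55λ - 75 = (λ - 5)^2(λ - 3).
λ = 5 has algebraic multiplicity 2; rank(B − 5I) = 2, so geometric multiplicity = 1.
Geometric multiplicity < algebraic multiplicity, so B is not diagonalizable.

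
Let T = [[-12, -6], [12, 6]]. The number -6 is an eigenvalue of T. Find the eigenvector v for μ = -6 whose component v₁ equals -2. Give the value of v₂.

T + 6I = [[-6, -6], [12, 12]].
Solving (T + 6I)v = 0 gives the eigenspace spanned by (-2, 2).
With v₁ = -2, v = (-2, 2), so v₂ = 2.

2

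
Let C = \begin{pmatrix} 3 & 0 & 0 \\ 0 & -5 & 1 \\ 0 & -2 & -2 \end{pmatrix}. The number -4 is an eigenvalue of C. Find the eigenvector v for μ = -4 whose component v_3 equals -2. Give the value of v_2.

-2

C + 4I = [[7, 0, 0], [0, -1, 1], [0, -2, 2]].
Solving (C + 4I)v = 0 gives the eigenspace spanned by (0, -2, -2).
With v_3 = -2, v = (0, -2, -2), so v_2 = -2.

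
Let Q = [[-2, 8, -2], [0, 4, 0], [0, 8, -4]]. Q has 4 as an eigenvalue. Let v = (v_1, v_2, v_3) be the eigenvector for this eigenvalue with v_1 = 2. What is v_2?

Q − 4I = [[-6, 8, -2], [0, 0, 0], [0, 8, -8]].
Solving (Q − 4I)v = 0 gives the eigenspace spanned by (2, 2, 2).
With v_1 = 2, v = (2, 2, 2), so v_2 = 2.

2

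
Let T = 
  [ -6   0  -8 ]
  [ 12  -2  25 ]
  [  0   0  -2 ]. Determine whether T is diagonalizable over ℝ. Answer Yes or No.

No

Characteristic polynomial: p(λ) = λ^3 + 10λ^2 + 28λ + 24 = (λ + 2)^2(λ + 6).
λ = -2 has algebraic multiplicity 2; rank(T + 2I) = 2, so geometric multiplicity = 1.
Geometric multiplicity < algebraic multiplicity, so T is not diagonalizable.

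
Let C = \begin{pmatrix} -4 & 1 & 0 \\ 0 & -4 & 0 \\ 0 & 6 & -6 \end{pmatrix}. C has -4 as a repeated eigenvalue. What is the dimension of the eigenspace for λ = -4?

C + 4I = [[0, 1, 0], [0, 0, 0], [0, 6, -2]].
This matrix has rank 2, so its null space has dimension 3 − 2 = 1.

1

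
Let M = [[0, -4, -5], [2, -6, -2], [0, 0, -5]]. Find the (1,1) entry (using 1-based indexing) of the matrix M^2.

Characteristic polynomial: μ^3 + 11μ^2 + 38μ + 40 = (μ + 2)(μ + 4)(μ + 5), so the eigenvalues are -5, -4, -2.
μ=-2: eigenvector (2, 1, 0).
μ=-4: eigenvector (1, 1, 0).
μ=-5: eigenvector (1, 0, 1).
P = [[2, 1, 1], [1, 1, 0], [0, 0, 1]], D = diag(-2, -4, -5), P⁻¹ = [[1, -1, -1], [-1, 2, 1], [0, 0, 1]].
M² = P·diag(4, 16, 25)·P⁻¹ = [[-8, 24, 33], [-12, 28, 12], [0, 0, 25]].
The requested entry is -8.

-8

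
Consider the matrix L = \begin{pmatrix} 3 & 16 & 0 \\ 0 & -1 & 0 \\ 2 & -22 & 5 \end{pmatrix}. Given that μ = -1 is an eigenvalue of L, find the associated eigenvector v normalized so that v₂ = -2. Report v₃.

L + 1I = [[4, 16, 0], [0, 0, 0], [2, -22, 6]].
Solving (L + 1I)v = 0 gives the eigenspace spanned by (8, -2, -10).
With v₂ = -2, v = (8, -2, -10), so v₃ = -10.

-10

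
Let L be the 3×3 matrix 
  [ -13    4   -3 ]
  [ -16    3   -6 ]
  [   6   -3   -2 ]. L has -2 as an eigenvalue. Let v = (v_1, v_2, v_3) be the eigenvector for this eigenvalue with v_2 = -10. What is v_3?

L + 2I = [[-11, 4, -3], [-16, 5, -6], [6, -3, 0]].
Solving (L + 2I)v = 0 gives the eigenspace spanned by (-5, -10, 5).
With v_2 = -10, v = (-5, -10, 5), so v_3 = 5.

5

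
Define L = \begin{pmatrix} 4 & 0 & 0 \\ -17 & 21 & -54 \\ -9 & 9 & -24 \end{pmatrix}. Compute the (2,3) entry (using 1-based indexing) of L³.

-1458

Characteristic polynomial: s^3 - s^2 - 30s + 72 = (s - 4)(s - 3)(s + 6), so the eigenvalues are -6, 3, 4.
s=4: eigenvector (1, 1, 0).
s=3: eigenvector (0, 3, 1).
s=-6: eigenvector (0, 2, 1).
P = [[1, 0, 0], [1, 3, 2], [0, 1, 1]], D = diag(4, 3, -6), P⁻¹ = [[1, 0, 0], [-1, 1, -2], [1, -1, 3]].
L³ = P·diag(64, 27, -216)·P⁻¹ = [[64, 0, 0], [-449, 513, -1458], [-243, 243, -702]].
The requested entry is -1458.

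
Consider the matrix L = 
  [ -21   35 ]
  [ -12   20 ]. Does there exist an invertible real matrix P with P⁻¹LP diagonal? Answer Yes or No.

Yes

Characteristic polynomial: p(s) = s^2 + s = s(s + 1).
All 2 eigenvalues are distinct, so L is diagonalizable.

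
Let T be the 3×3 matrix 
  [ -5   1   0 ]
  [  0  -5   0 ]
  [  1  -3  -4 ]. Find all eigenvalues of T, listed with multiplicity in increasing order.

-5, -5, -4

Characteristic polynomial: p(μ) = μ^3 + 14μ^2 + 65μ + 100 = (μ + 4)(μ + 5)^2.
Roots (with multiplicity): -5, -5, -4.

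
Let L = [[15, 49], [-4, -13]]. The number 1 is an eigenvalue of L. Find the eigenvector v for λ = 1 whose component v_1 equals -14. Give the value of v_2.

4

L − 1I = [[14, 49], [-4, -14]].
Solving (L − 1I)v = 0 gives the eigenspace spanned by (-14, 4).
With v_1 = -14, v = (-14, 4), so v_2 = 4.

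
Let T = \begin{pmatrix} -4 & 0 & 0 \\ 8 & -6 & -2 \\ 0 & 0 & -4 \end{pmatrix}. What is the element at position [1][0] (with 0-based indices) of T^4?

Characteristic polynomial: λ^3 + 14λ^2 + 64λ + 96 = (λ + 4)^2(λ + 6), so the eigenvalues are -6, -4, -4.
λ=-4: eigenvector (1, 2, 2).
λ=-6: eigenvector (0, 1, 0).
λ=-4: eigenvector (0, -1, 1).
P = [[1, 0, 0], [2, 1, -1], [2, 0, 1]], D = diag(-4, -6, -4), P⁻¹ = [[1, 0, 0], [-4, 1, 1], [-2, 0, 1]].
T⁴ = P·diag(256, 1296, 256)·P⁻¹ = [[256, 0, 0], [-4160, 1296, 1040], [0, 0, 256]].
The requested entry is -4160.

-4160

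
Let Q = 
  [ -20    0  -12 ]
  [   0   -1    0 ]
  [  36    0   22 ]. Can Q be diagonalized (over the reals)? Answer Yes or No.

Yes

Characteristic polynomial: p(μ) = μ^3 - μ^2 - 10μ - 8 = (μ - 4)(μ + 1)(μ + 2).
All 3 eigenvalues are distinct, so Q is diagonalizable.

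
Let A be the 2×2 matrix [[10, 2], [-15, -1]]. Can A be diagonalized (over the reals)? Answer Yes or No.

Yes

Characteristic polynomial: p(λ) = λ^2 - 9λ + 20 = (λ - 5)(λ - 4).
All 2 eigenvalues are distinct, so A is diagonalizable.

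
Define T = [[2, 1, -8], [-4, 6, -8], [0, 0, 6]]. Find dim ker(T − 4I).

1

T − 4I = [[-2, 1, -8], [-4, 2, -8], [0, 0, 2]].
This matrix has rank 2, so its null space has dimension 3 − 2 = 1.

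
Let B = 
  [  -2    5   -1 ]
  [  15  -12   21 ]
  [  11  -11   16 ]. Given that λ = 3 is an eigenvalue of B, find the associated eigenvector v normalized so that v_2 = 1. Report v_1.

B − 3I = [[-5, 5, -1], [15, -15, 21], [11, -11, 13]].
Solving (B − 3I)v = 0 gives the eigenspace spanned by (1, 1, 0).
With v_2 = 1, v = (1, 1, 0), so v_1 = 1.

1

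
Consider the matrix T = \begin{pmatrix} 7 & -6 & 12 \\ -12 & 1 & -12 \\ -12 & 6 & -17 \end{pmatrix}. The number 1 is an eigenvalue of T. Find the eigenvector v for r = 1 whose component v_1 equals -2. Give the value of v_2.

T − 1I = [[6, -6, 12], [-12, 0, -12], [-12, 6, -18]].
Solving (T − 1I)v = 0 gives the eigenspace spanned by (-2, 2, 2).
With v_1 = -2, v = (-2, 2, 2), so v_2 = 2.

2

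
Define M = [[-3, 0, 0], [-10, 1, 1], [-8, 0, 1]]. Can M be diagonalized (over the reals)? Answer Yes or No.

No

Characteristic polynomial: p(μ) = μ^3 + μ^2 - 5μ + 3 = (μ - 1)^2(μ + 3).
μ = 1 has algebraic multiplicity 2; rank(M − 1I) = 2, so geometric multiplicity = 1.
Geometric multiplicity < algebraic multiplicity, so M is not diagonalizable.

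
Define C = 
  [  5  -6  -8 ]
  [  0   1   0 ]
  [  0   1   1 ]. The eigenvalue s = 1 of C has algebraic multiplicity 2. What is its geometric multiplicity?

1

C − 1I = [[4, -6, -8], [0, 0, 0], [0, 1, 0]].
This matrix has rank 2, so its null space has dimension 3 − 2 = 1.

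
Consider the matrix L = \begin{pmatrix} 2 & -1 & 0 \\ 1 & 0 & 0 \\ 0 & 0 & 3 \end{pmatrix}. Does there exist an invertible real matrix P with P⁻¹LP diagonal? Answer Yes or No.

Characteristic polynomial: p(r) = r^3 - 5r^2 + 7r - 3 = (r - 3)(r - 1)^2.
r = 1 has algebraic multiplicity 2; rank(L − 1I) = 2, so geometric multiplicity = 1.
Geometric multiplicity < algebraic multiplicity, so L is not diagonalizable.

No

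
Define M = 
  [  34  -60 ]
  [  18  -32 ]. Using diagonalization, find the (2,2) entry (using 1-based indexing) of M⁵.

-5312

Characteristic polynomial: t^2 - 2t - 8 = (t - 4)(t + 2), so the eigenvalues are -2, 4.
t=-2: eigenvector (5, 3).
t=4: eigenvector (-2, -1).
P = [[5, -2], [3, -1]], D = diag(-2, 4), P⁻¹ = [[-1, 2], [-3, 5]].
M⁵ = P·diag(-32, 1024)·P⁻¹ = [[6304, -10560], [3168, -5312]].
The requested entry is -5312.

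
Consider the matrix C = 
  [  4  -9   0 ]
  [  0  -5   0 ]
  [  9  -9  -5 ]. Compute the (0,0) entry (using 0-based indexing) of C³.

64

Characteristic polynomial: μ^3 + 6μ^2 - 15μ - 100 = (μ - 4)(μ + 5)^2, so the eigenvalues are -5, -5, 4.
μ=-5: eigenvector (0, 0, 1).
μ=4: eigenvector (-1, 0, -1).
μ=-5: eigenvector (1, 1, 0).
P = [[0, -1, 1], [0, 0, 1], [1, -1, 0]], D = diag(-5, 4, -5), P⁻¹ = [[-1, 1, 1], [-1, 1, 0], [0, 1, 0]].
C³ = P·diag(-125, 64, -125)·P⁻¹ = [[64, -189, 0], [0, -125, 0], [189, -189, -125]].
The requested entry is 64.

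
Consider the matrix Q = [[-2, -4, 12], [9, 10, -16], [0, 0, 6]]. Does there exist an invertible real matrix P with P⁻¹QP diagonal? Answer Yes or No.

No

Characteristic polynomial: p(t) = t^3 - 14t^2 + 64t - 96 = (t - 6)(t - 4)^2.
t = 4 has algebraic multiplicity 2; rank(Q − 4I) = 2, so geometric multiplicity = 1.
Geometric multiplicity < algebraic multiplicity, so Q is not diagonalizable.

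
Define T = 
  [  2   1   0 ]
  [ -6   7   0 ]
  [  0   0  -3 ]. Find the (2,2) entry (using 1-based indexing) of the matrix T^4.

Characteristic polynomial: λ^3 - 6λ^2 - 7λ + 60 = (λ - 5)(λ - 4)(λ + 3), so the eigenvalues are -3, 4, 5.
λ=5: eigenvector (1, 3, 0).
λ=4: eigenvector (1, 2, 0).
λ=-3: eigenvector (0, 0, 1).
P = [[1, 1, 0], [3, 2, 0], [0, 0, 1]], D = diag(5, 4, -3), P⁻¹ = [[-2, 1, 0], [3, -1, 0], [0, 0, 1]].
T⁴ = P·diag(625, 256, 81)·P⁻¹ = [[-482, 369, 0], [-2214, 1363, 0], [0, 0, 81]].
The requested entry is 1363.

1363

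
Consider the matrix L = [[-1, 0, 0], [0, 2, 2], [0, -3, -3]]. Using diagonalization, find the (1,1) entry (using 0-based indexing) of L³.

Characteristic polynomial: λ^3 + 2λ^2 + λ = λ(λ + 1)^2, so the eigenvalues are -1, -1, 0.
λ=0: eigenvector (0, -1, 1).
λ=-1: eigenvector (1, -2, 3).
λ=-1: eigenvector (1, 0, 0).
P = [[0, 1, 1], [-1, -2, 0], [1, 3, 0]], D = diag(0, -1, -1), P⁻¹ = [[0, -3, -2], [0, 1, 1], [1, -1, -1]].
L³ = P·diag(0, -1, -1)·P⁻¹ = [[-1, 0, 0], [0, 2, 2], [0, -3, -3]].
The requested entry is 2.

2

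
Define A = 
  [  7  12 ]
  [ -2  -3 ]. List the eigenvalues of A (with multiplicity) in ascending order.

Characteristic polynomial: p(s) = s^2 - 4s + 3 = (s - 3)(s - 1).
Roots (with multiplicity): 1, 3.

1, 3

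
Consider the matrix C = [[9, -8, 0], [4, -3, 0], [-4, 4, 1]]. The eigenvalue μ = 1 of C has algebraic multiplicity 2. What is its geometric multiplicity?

2

C − 1I = [[8, -8, 0], [4, -4, 0], [-4, 4, 0]].
This matrix has rank 1, so its null space has dimension 3 − 1 = 2.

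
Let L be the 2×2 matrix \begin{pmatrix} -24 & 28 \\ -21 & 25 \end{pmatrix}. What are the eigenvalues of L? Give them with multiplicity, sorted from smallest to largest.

-3, 4

Characteristic polynomial: p(λ) = λ^2 - λ - 12 = (λ - 4)(λ + 3).
Roots (with multiplicity): -3, 4.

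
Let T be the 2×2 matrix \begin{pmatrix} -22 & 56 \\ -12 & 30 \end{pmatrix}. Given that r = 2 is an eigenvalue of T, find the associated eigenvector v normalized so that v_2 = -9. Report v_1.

T − 2I = [[-24, 56], [-12, 28]].
Solving (T − 2I)v = 0 gives the eigenspace spanned by (-21, -9).
With v_2 = -9, v = (-21, -9), so v_1 = -21.

-21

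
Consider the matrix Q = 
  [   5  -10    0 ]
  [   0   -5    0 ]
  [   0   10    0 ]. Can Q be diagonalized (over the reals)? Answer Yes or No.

Characteristic polynomial: p(r) = r^3 - 25r = r(r - 5)(r + 5).
All 3 eigenvalues are distinct, so Q is diagonalizable.

Yes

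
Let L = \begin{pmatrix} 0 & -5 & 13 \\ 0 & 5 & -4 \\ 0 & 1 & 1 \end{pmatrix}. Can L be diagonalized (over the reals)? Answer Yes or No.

Characteristic polynomial: p(r) = r^3 - 6r^2 + 9r = r(r - 3)^2.
r = 3 has algebraic multiplicity 2; rank(L − 3I) = 2, so geometric multiplicity = 1.
Geometric multiplicity < algebraic multiplicity, so L is not diagonalizable.

No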